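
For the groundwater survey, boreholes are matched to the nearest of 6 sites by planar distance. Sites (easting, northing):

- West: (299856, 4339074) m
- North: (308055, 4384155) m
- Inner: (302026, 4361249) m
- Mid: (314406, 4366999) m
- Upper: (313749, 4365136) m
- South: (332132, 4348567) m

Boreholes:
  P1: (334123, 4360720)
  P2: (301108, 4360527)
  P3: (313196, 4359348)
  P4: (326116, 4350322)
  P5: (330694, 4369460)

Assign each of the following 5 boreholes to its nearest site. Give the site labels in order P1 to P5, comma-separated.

South, Inner, Upper, South, Mid

P1 → South (d²=151659490.00)
P2 → Inner (d²=1364008.00)
P3 → Upper (d²=33806753.00)
P4 → South (d²=39272281.00)
P5 → Mid (d²=271355465.00)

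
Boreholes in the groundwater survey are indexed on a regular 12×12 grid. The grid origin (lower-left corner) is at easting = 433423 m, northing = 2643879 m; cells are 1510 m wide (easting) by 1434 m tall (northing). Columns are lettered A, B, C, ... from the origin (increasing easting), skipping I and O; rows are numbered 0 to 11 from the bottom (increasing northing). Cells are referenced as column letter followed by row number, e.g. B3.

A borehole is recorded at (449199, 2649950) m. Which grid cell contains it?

L4

Column index: ⌊(449199 − 433423) / 1510⌋ = ⌊10.448⌋ = 10 → column L
Row offset from origin: ⌊(2649950 − 2643879) / 1434⌋ = ⌊4.234⌋ = 4 → row 4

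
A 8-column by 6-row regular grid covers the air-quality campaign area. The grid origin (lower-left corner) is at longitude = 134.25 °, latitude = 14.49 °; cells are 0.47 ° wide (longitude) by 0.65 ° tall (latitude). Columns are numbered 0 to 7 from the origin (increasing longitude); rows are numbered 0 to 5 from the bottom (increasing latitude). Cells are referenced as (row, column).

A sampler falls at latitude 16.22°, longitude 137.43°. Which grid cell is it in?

Column index: ⌊(137.43 − 134.25) / 0.47⌋ = ⌊6.766⌋ = 6
Row offset from origin: ⌊(16.22 − 14.49) / 0.65⌋ = ⌊2.662⌋ = 2 → row 2

(2, 6)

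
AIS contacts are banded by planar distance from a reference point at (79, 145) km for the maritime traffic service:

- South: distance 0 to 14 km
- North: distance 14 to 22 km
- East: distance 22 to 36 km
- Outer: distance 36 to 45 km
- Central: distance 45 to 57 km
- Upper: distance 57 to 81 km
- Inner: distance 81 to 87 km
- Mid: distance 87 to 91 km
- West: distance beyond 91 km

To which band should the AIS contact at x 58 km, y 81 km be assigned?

Upper

Distance = √((58−79)² + (81−145)²) = √(441.000 + 4096.000) = 67.357 km.
57 ≤ 67.357 < 81 → Upper.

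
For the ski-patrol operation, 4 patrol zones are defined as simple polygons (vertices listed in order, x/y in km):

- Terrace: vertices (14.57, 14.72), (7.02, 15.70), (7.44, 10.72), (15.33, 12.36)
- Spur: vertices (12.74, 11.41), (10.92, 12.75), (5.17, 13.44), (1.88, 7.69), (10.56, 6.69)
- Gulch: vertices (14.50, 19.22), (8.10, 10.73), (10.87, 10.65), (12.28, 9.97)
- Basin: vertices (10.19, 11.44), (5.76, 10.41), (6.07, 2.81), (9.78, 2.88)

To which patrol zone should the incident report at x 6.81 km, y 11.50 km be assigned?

Cast a ray rightward from (6.81, 11.50). For each polygon, the edges (by vertex number in listed order) whose endpoints lie on opposite sides of y = 11.50, where each meets that height, and whether that is right or left of the point:
Terrace: 2–3 at x≈7.374 (right), 3–4 at x≈11.193 (right) → 2 crossings.
Spur: 1–2 at x≈12.618 (right), 3–4 at x≈4.060 (left) → 1 crossing.
Gulch: 1–2 at x≈8.680 (right), 4–1 at x≈12.647 (right) → 2 crossings.
Basin: no edge straddles that height → 0 crossings.
Only Spur has an odd count, so the point is inside Spur.

Spur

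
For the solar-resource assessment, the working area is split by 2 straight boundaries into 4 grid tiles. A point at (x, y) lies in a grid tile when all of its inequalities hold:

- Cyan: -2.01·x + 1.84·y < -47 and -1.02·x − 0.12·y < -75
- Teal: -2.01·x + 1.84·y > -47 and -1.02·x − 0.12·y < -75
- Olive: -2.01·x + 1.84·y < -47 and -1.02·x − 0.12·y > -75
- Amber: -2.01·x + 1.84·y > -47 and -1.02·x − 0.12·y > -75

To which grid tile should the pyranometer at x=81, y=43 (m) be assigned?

Cyan

-2.01·81 + 1.84·43 = -83.690, which is < -47
-1.02·81 − 0.12·43 = -87.780, which is < -75
This sign pattern matches Cyan.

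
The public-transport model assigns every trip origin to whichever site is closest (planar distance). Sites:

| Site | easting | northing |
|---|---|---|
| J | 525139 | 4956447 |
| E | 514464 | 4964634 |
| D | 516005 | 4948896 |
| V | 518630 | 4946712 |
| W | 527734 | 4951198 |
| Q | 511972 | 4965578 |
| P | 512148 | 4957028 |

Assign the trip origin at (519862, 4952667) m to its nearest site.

Squared distances to each site:
J: 42135129.000; E: 172347493.000; D: 29096890.000; V: 36979849.000; W: 64126345.000; Q: 228946021.000; P: 78524117.000.
Minimum at D.

D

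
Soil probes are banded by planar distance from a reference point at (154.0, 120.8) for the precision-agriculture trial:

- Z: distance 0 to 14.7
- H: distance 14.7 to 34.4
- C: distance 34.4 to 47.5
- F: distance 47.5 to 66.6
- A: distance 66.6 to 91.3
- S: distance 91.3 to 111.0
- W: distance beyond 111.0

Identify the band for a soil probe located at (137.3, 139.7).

Distance = √((137.3−154.0)² + (139.7−120.8)²) = √(278.890 + 357.210) = 25.221.
14.7 ≤ 25.221 < 34.4 → H.

H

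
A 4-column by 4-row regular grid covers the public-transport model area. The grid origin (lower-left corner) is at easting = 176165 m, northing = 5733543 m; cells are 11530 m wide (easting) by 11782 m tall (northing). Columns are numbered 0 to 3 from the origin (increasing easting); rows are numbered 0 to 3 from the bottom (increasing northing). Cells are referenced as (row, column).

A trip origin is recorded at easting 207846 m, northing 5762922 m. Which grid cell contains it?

(2, 2)

Column index: ⌊(207846 − 176165) / 11530⌋ = ⌊2.748⌋ = 2
Row offset from origin: ⌊(5762922 − 5733543) / 11782⌋ = ⌊2.494⌋ = 2 → row 2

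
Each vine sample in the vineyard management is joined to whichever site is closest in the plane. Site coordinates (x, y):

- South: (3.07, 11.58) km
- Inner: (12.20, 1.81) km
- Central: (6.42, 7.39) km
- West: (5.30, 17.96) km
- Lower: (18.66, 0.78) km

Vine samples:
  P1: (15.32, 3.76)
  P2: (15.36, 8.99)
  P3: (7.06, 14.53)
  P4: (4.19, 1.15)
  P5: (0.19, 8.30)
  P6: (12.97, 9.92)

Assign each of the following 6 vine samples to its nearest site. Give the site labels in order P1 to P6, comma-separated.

Inner, Inner, West, Central, South, Central

P1 → Inner (d²=13.54)
P2 → Inner (d²=61.54)
P3 → West (d²=14.86)
P4 → Central (d²=43.91)
P5 → South (d²=19.05)
P6 → Central (d²=49.30)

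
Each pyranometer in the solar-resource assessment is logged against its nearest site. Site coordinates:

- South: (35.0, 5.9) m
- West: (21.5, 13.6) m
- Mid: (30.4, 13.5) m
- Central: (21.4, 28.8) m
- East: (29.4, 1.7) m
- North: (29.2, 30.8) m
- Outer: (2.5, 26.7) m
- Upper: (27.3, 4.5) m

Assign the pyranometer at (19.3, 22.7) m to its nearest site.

Central

Squared distances to each site:
South: 528.730; West: 87.650; Mid: 207.850; Central: 41.620; East: 543.010; North: 163.620; Outer: 298.240; Upper: 395.240.
Minimum at Central.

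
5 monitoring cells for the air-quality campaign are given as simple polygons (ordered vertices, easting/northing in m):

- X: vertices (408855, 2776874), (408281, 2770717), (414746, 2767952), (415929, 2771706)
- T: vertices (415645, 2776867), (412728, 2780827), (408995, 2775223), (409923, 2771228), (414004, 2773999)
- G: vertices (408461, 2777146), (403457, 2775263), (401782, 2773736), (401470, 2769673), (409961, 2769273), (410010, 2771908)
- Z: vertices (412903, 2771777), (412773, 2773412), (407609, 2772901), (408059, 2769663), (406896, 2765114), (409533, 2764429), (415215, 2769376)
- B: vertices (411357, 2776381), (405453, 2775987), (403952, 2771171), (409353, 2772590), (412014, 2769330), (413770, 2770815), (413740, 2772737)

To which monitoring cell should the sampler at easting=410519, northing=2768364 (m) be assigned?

Cast a ray rightward from (410519, 2768364). For each polygon, the edges (by vertex number in listed order) whose endpoints lie on opposite sides of northing = 2768364, where each meets that height, and whether that is right or left of the point:
X: 2–3 at easting≈413782.7 (right), 3–4 at easting≈414875.8 (right) → 2 crossings.
T: no edge straddles that height → 0 crossings.
G: no edge straddles that height → 0 crossings.
Z: 4–5 at easting≈407726.9 (left), 6–7 at easting≈414052.6 (right) → 1 crossing.
B: no edge straddles that height → 0 crossings.
Only Z has an odd count, so the point is inside Z.

Z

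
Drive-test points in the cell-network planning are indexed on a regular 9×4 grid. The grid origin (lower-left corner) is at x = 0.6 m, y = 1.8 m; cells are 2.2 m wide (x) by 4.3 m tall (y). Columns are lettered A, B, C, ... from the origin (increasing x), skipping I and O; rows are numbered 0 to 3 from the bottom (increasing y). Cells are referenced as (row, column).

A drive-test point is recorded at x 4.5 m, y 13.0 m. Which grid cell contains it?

(2, B)

Column index: ⌊(4.5 − 0.6) / 2.2⌋ = ⌊1.773⌋ = 1 → column B
Row offset from origin: ⌊(13.0 − 1.8) / 4.3⌋ = ⌊2.605⌋ = 2 → row 2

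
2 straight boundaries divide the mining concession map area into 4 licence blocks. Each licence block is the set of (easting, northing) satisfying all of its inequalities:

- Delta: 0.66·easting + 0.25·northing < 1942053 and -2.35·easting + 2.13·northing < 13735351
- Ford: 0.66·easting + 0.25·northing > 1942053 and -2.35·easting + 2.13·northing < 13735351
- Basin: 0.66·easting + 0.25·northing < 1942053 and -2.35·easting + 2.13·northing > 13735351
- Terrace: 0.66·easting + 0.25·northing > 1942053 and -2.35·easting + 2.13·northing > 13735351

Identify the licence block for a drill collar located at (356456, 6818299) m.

0.66·356456 + 0.25·6818299 = 1939835.710, which is < 1942053
-2.35·356456 + 2.13·6818299 = 13685305.270, which is < 13735351
This sign pattern matches Delta.

Delta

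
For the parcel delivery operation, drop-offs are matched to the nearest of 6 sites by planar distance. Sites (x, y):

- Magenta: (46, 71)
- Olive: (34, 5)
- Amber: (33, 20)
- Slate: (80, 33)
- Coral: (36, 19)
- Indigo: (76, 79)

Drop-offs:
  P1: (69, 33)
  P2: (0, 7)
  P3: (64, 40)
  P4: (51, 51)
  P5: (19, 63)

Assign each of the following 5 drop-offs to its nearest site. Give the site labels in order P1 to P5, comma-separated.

P1 → Slate (d²=121.00)
P2 → Olive (d²=1160.00)
P3 → Slate (d²=305.00)
P4 → Magenta (d²=425.00)
P5 → Magenta (d²=793.00)

Slate, Olive, Slate, Magenta, Magenta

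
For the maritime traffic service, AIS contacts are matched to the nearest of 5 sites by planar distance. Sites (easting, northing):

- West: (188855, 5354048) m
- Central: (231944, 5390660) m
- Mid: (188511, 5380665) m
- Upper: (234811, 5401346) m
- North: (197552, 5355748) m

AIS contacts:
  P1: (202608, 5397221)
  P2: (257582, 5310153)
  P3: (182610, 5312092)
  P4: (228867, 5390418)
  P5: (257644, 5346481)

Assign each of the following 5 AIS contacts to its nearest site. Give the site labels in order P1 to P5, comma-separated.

Mid, North, West, Central, Central

P1 → Mid (d²=472826545.00)
P2 → North (d²=5682504925.00)
P3 → West (d²=1799305961.00)
P4 → Central (d²=9526493.00)
P5 → Central (d²=2612274041.00)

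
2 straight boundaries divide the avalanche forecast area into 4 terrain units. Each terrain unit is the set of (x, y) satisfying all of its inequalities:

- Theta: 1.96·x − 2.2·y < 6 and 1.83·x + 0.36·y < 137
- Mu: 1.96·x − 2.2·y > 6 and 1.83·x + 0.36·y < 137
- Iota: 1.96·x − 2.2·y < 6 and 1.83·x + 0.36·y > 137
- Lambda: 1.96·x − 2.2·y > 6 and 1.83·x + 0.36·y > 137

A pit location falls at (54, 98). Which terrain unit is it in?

1.96·54 − 2.2·98 = -109.760, which is < 6
1.83·54 + 0.36·98 = 134.100, which is < 137
This sign pattern matches Theta.

Theta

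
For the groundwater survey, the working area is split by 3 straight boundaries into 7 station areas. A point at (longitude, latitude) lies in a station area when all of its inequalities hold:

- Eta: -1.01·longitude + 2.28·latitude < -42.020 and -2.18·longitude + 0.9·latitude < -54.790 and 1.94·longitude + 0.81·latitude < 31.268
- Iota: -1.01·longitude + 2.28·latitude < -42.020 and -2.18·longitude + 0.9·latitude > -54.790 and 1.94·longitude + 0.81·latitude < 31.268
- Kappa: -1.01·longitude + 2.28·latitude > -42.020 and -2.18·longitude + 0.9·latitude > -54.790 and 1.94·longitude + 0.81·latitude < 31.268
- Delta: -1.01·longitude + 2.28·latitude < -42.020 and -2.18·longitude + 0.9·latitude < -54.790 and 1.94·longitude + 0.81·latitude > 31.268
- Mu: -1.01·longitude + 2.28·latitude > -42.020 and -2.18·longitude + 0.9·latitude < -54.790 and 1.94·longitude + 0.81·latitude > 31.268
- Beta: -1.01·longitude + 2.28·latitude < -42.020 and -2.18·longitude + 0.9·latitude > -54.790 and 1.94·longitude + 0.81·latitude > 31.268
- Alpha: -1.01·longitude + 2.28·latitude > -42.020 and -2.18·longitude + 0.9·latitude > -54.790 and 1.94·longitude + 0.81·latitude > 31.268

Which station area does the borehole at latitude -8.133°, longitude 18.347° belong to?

-1.01·18.347 + 2.28·-8.133 = -37.074, which is > -42.020
-2.18·18.347 + 0.9·-8.133 = -47.316, which is > -54.790
1.94·18.347 + 0.81·-8.133 = 29.005, which is < 31.268
This sign pattern matches Kappa.

Kappa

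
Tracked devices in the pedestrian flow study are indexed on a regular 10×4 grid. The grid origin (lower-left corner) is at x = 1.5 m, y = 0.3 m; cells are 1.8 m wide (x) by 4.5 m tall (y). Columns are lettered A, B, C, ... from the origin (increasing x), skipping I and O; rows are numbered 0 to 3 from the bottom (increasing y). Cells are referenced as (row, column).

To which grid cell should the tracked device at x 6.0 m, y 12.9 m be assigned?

Column index: ⌊(6.0 − 1.5) / 1.8⌋ = ⌊2.500⌋ = 2 → column C
Row offset from origin: ⌊(12.9 − 0.3) / 4.5⌋ = ⌊2.800⌋ = 2 → row 2

(2, C)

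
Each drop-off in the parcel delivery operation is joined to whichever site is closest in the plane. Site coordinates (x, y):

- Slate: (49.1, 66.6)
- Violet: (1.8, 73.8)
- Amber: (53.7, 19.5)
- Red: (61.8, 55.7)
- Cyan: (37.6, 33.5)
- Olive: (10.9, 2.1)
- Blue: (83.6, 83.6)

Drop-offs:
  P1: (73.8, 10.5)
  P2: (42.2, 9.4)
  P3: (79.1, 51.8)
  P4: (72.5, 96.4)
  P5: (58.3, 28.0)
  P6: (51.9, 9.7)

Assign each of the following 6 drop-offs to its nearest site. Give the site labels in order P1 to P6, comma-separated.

Amber, Amber, Red, Blue, Amber, Amber

P1 → Amber (d²=485.01)
P2 → Amber (d²=234.26)
P3 → Red (d²=314.50)
P4 → Blue (d²=287.05)
P5 → Amber (d²=93.41)
P6 → Amber (d²=99.28)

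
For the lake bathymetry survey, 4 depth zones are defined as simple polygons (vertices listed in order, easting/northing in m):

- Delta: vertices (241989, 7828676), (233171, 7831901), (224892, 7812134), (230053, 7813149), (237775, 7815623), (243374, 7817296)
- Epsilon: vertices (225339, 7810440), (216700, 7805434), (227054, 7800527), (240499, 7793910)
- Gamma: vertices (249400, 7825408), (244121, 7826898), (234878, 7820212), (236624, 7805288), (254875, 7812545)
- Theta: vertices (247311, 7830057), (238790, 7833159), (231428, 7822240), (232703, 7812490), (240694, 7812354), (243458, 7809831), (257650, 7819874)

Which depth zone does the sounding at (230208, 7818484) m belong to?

Delta

Cast a ray rightward from (230208, 7818484). For each polygon, the edges (by vertex number in listed order) whose endpoints lie on opposite sides of northing = 7818484, where each meets that height, and whether that is right or left of the point:
Delta: 2–3 at easting≈227551.6 (left), 6–1 at easting≈243229.4 (right) → 1 crossing.
Epsilon: no edge straddles that height → 0 crossings.
Gamma: 3–4 at easting≈235080.2 (right), 5–1 at easting≈252347.1 (right) → 2 crossings.
Theta: 3–4 at easting≈231919.2 (right), 6–7 at easting≈255685.8 (right) → 2 crossings.
Only Delta has an odd count, so the point is inside Delta.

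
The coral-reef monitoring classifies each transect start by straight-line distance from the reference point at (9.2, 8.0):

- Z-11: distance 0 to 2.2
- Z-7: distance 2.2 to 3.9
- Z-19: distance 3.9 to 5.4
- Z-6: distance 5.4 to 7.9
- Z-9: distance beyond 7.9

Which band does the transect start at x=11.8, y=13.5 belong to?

Distance = √((11.8−9.2)² + (13.5−8.0)²) = √(6.760 + 30.250) = 6.084.
5.4 ≤ 6.084 < 7.9 → Z-6.

Z-6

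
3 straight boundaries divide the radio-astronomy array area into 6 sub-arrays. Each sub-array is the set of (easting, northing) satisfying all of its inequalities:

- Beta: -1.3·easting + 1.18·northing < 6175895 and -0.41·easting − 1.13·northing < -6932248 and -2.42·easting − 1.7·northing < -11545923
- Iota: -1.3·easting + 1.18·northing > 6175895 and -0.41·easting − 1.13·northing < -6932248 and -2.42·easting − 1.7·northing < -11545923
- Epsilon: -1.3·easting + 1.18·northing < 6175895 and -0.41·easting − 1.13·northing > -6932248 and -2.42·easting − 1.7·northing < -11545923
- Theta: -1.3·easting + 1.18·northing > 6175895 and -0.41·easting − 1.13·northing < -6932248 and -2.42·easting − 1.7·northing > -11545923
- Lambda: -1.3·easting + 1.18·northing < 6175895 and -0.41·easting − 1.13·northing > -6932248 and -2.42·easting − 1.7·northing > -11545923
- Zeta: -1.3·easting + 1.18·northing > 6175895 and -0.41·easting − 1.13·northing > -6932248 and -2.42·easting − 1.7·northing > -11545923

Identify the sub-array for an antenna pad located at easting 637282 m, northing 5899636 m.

-1.3·637282 + 1.18·5899636 = 6133103.880, which is < 6175895
-0.41·637282 − 1.13·5899636 = -6927874.300, which is > -6932248
-2.42·637282 − 1.7·5899636 = -11571603.640, which is < -11545923
This sign pattern matches Epsilon.

Epsilon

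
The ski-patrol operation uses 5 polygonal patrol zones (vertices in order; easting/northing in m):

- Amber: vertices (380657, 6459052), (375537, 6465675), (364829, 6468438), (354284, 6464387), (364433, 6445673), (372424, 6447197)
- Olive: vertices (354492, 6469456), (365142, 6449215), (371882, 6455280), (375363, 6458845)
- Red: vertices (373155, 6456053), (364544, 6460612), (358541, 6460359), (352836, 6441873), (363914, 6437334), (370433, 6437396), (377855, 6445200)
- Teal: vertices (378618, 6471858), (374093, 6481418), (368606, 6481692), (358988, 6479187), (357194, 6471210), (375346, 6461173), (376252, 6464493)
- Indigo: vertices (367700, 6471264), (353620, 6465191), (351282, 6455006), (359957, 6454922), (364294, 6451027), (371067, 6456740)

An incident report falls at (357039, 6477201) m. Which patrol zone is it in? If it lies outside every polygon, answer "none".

Cast a ray rightward from (357039, 6477201). For each polygon, the edges (by vertex number in listed order) whose endpoints lie on opposite sides of northing = 6477201, where each meets that height, and whether that is right or left of the point:
Amber: no edge straddles that height → 0 crossings.
Olive: no edge straddles that height → 0 crossings.
Red: no edge straddles that height → 0 crossings.
Teal: 1–2 at easting≈376089.0 (right), 4–5 at easting≈358541.4 (right) → 2 crossings.
Indigo: no edge straddles that height → 0 crossings.
All counts are even, so the point lies outside every listed polygon.

none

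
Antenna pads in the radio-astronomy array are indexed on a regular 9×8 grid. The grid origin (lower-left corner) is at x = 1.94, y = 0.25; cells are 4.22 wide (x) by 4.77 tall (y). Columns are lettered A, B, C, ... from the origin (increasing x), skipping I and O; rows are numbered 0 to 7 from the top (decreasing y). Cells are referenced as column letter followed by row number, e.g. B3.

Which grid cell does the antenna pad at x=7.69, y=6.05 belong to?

B6

Column index: ⌊(7.69 − 1.94) / 4.22⌋ = ⌊1.363⌋ = 1 → column B
Row offset from origin: ⌊(6.05 − 0.25) / 4.77⌋ = ⌊1.216⌋ = 1 → row 6 (counted from top)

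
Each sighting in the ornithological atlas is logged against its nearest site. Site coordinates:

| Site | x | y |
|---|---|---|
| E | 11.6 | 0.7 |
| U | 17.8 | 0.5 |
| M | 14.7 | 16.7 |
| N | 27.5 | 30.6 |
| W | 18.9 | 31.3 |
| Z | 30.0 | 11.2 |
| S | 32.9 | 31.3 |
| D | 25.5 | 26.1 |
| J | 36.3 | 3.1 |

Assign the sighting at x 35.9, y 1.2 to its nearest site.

J

Squared distances to each site:
E: 590.740; U: 328.100; M: 689.690; N: 934.920; W: 1195.010; Z: 134.810; S: 915.010; D: 728.170; J: 3.770.
Minimum at J.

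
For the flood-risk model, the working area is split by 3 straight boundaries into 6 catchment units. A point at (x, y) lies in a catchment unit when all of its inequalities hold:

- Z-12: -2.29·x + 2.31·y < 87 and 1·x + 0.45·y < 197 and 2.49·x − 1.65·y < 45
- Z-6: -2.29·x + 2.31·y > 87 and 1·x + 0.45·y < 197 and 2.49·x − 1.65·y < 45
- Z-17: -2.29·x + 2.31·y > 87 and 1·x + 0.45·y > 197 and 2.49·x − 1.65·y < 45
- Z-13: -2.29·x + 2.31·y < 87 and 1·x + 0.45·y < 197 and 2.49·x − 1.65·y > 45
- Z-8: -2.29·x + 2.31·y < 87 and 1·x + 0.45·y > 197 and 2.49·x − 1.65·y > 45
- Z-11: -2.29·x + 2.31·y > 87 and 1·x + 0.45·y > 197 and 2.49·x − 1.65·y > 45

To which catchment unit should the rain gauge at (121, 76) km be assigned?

Z-13

-2.29·121 + 2.31·76 = -101.530, which is < 87
1·121 + 0.45·76 = 155.200, which is < 197
2.49·121 − 1.65·76 = 175.890, which is > 45
This sign pattern matches Z-13.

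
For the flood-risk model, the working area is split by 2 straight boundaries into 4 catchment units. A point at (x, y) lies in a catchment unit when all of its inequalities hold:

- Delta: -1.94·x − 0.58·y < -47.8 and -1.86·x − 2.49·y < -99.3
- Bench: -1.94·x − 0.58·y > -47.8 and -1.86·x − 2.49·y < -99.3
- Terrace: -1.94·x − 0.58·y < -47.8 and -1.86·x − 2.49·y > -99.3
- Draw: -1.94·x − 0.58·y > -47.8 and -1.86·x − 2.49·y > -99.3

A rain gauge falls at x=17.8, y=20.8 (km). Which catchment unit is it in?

-1.94·17.8 − 0.58·20.8 = -46.596, which is > -47.8
-1.86·17.8 − 2.49·20.8 = -84.900, which is > -99.3
This sign pattern matches Draw.

Draw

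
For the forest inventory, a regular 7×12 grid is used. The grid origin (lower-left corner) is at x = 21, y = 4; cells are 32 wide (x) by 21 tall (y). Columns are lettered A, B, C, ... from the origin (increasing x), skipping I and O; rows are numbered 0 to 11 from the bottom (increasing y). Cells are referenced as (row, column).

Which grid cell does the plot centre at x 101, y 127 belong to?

Column index: ⌊(101 − 21) / 32⌋ = ⌊2.500⌋ = 2 → column C
Row offset from origin: ⌊(127 − 4) / 21⌋ = ⌊5.857⌋ = 5 → row 5

(5, C)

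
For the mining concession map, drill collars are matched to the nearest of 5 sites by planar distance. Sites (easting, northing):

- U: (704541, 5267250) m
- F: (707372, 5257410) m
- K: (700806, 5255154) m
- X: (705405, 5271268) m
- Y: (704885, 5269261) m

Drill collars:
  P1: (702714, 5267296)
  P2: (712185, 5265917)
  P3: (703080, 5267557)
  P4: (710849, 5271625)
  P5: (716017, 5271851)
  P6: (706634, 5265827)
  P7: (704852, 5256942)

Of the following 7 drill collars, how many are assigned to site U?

P1 → U
P2 → U
P3 → U
P4 → X
P5 → X
P6 → U
P7 → F
4 of the 7 go to U.

4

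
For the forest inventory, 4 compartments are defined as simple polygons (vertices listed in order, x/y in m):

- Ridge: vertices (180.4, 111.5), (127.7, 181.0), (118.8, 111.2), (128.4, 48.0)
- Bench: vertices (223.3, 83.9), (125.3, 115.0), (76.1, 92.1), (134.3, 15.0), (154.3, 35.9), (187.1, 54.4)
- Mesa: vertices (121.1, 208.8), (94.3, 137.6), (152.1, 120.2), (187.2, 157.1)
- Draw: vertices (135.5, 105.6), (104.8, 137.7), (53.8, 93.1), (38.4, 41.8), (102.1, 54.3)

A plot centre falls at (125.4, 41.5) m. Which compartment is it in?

Cast a ray rightward from (125.4, 41.5). For each polygon, the edges (by vertex number in listed order) whose endpoints lie on opposite sides of y = 41.5, where each meets that height, and whether that is right or left of the point:
Ridge: no edge straddles that height → 0 crossings.
Bench: 3–4 at x≈114.30 (left), 5–6 at x≈164.23 (right) → 1 crossing.
Mesa: no edge straddles that height → 0 crossings.
Draw: no edge straddles that height → 0 crossings.
Only Bench has an odd count, so the point is inside Bench.

Bench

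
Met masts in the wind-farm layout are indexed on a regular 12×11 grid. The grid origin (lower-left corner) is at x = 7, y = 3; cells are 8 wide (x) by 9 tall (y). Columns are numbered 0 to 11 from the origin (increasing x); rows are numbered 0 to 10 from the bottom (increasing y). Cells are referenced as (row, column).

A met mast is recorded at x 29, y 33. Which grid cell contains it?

Column index: ⌊(29 − 7) / 8⌋ = ⌊2.750⌋ = 2
Row offset from origin: ⌊(33 − 3) / 9⌋ = ⌊3.333⌋ = 3 → row 3

(3, 2)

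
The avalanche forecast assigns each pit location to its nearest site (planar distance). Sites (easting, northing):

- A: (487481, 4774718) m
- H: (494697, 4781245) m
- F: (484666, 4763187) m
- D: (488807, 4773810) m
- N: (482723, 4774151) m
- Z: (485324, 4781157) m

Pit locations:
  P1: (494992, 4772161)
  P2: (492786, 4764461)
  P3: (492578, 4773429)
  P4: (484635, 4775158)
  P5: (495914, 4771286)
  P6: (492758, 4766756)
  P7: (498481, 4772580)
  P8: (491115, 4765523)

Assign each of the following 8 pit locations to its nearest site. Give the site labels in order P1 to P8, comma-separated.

D, F, D, N, D, D, H, F

P1 → D (d²=40973426.00)
P2 → F (d²=67557476.00)
P3 → D (d²=14365602.00)
P4 → N (d²=4669793.00)
P5 → D (d²=56880025.00)
P6 → D (d²=65369317.00)
P7 → H (d²=89400881.00)
P8 → F (d²=47046497.00)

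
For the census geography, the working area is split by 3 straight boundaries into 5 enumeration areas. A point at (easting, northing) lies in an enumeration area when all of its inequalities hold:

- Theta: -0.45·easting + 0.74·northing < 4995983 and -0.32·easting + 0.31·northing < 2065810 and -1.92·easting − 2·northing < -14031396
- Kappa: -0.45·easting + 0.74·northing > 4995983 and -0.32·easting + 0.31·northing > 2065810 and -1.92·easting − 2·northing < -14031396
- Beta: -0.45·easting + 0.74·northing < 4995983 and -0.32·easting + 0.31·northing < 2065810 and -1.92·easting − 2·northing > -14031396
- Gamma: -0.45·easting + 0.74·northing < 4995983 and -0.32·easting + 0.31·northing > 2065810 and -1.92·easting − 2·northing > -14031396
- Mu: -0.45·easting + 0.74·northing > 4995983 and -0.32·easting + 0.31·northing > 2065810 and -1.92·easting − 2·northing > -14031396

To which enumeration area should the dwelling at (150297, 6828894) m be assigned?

-0.45·150297 + 0.74·6828894 = 4985747.910, which is < 4995983
-0.32·150297 + 0.31·6828894 = 2068862.100, which is > 2065810
-1.92·150297 − 2·6828894 = -13946358.240, which is > -14031396
This sign pattern matches Gamma.

Gamma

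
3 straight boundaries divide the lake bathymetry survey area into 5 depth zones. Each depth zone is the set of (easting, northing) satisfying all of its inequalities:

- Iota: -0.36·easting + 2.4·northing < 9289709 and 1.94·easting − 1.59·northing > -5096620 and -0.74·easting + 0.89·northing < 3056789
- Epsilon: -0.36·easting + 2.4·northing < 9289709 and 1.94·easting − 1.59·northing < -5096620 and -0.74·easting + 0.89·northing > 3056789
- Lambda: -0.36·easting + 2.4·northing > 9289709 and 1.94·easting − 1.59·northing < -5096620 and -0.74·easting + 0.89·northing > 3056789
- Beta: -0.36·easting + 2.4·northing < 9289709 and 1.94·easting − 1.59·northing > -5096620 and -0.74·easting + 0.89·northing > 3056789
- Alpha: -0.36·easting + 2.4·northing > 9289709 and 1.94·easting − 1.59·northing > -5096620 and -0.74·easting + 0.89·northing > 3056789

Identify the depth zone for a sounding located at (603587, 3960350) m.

-0.36·603587 + 2.4·3960350 = 9287548.680, which is < 9289709
1.94·603587 − 1.59·3960350 = -5125997.720, which is < -5096620
-0.74·603587 + 0.89·3960350 = 3078057.120, which is > 3056789
This sign pattern matches Epsilon.

Epsilon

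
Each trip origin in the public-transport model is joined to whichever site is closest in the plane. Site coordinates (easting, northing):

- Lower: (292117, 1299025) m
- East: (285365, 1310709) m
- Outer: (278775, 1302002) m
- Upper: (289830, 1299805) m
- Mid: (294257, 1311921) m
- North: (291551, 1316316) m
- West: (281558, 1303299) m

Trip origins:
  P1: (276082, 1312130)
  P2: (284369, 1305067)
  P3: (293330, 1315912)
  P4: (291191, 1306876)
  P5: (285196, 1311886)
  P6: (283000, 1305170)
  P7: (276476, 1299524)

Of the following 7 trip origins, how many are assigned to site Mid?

1

P1 → East
P2 → West
P3 → North
P4 → Mid
P5 → East
P6 → West
P7 → Outer
1 of the 7 goes to Mid.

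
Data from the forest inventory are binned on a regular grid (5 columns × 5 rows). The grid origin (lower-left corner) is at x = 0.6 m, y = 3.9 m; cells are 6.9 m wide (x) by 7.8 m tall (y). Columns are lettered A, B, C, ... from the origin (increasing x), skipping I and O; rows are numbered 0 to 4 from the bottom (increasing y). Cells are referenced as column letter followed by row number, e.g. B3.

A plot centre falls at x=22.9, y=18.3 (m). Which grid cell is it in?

Column index: ⌊(22.9 − 0.6) / 6.9⌋ = ⌊3.232⌋ = 3 → column D
Row offset from origin: ⌊(18.3 − 3.9) / 7.8⌋ = ⌊1.846⌋ = 1 → row 1

D1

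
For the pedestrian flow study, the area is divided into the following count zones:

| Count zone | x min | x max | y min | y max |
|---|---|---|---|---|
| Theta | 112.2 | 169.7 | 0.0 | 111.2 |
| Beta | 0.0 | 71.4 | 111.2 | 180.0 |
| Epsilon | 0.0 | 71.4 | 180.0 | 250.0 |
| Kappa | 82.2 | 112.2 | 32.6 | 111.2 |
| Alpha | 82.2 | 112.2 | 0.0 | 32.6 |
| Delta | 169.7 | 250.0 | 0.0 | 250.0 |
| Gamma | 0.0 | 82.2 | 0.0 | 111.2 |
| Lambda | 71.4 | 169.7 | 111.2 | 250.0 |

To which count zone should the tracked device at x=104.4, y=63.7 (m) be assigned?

Kappa

The point has x = 104.4 and y = 63.7.
Only Kappa satisfies 82.2 ≤ x ≤ 112.2 and 32.6 ≤ y ≤ 111.2.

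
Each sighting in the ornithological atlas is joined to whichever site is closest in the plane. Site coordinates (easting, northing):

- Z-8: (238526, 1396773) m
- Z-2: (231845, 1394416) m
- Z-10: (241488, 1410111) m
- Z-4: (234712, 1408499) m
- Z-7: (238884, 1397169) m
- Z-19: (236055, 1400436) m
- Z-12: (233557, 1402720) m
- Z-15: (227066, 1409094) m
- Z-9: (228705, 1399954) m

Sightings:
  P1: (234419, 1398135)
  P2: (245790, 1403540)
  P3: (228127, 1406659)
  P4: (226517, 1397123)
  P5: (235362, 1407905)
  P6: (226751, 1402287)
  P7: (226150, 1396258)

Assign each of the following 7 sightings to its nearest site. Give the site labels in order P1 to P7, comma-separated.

Z-19, Z-10, Z-15, Z-9, Z-4, Z-9, Z-9

P1 → Z-19 (d²=7971097.00)
P2 → Z-10 (d²=61685245.00)
P3 → Z-15 (d²=7054946.00)
P4 → Z-9 (d²=12801905.00)
P5 → Z-4 (d²=775336.00)
P6 → Z-9 (d²=9261005.00)
P7 → Z-9 (d²=20188441.00)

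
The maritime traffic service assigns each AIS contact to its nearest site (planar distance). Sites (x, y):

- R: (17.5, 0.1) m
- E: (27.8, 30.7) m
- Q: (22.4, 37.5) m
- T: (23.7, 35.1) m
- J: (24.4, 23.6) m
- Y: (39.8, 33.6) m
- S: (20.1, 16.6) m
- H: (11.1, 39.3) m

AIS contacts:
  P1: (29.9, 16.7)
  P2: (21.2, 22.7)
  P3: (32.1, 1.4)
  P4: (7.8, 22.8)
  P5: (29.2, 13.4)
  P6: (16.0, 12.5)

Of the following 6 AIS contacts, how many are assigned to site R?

1

P1 → J
P2 → J
P3 → R
P4 → S
P5 → S
P6 → S
1 of the 6 goes to R.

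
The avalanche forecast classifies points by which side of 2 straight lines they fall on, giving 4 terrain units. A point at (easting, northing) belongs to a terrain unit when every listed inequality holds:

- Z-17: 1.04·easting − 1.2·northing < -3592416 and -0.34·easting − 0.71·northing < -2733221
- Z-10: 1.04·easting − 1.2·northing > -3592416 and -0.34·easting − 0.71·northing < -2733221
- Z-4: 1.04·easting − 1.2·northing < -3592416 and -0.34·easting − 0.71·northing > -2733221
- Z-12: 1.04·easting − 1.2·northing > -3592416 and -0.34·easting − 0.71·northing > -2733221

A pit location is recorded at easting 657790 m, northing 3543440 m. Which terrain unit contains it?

1.04·657790 − 1.2·3543440 = -3568026.400, which is > -3592416
-0.34·657790 − 0.71·3543440 = -2739491.000, which is < -2733221
This sign pattern matches Z-10.

Z-10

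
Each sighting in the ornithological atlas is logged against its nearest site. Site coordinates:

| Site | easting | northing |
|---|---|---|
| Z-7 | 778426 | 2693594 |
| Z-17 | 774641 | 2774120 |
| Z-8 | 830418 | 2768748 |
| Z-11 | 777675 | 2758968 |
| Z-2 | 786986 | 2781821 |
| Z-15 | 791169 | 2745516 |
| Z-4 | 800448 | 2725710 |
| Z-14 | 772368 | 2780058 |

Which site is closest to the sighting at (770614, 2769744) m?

Squared distances to each site:
Z-7: 5859849844.000; Z-17: 35366105.000; Z-8: 3577510432.000; Z-11: 165979897.000; Z-2: 413896313.000; Z-15: 1009504009.000; Z-4: 2829060712.000; Z-14: 109455112.000.
Minimum at Z-17.

Z-17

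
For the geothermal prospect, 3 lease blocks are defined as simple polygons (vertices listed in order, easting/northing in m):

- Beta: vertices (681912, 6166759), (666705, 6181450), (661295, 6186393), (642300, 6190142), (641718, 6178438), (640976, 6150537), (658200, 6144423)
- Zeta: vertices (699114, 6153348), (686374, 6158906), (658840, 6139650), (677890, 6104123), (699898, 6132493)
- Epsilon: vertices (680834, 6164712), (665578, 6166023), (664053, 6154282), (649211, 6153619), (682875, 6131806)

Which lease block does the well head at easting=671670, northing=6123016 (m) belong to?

Zeta

Cast a ray rightward from (671670, 6123016). For each polygon, the edges (by vertex number in listed order) whose endpoints lie on opposite sides of northing = 6123016, where each meets that height, and whether that is right or left of the point:
Beta: no edge straddles that height → 0 crossings.
Zeta: 3–4 at easting≈667759.3 (left), 4–5 at easting≈692546.2 (right) → 1 crossing.
Epsilon: no edge straddles that height → 0 crossings.
Only Zeta has an odd count, so the point is inside Zeta.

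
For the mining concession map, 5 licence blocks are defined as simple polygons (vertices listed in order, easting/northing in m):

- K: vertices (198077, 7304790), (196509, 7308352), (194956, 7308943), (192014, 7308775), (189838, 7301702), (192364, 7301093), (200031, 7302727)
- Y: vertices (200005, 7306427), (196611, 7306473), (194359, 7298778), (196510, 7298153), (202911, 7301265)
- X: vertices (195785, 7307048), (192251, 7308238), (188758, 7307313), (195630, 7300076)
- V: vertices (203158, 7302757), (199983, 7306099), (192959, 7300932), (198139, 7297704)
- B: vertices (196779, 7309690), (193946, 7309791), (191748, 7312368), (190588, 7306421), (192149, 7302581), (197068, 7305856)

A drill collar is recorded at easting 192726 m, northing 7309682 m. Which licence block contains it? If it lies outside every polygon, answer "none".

Cast a ray rightward from (192726, 7309682). For each polygon, the edges (by vertex number in listed order) whose endpoints lie on opposite sides of northing = 7309682, where each meets that height, and whether that is right or left of the point:
K: no edge straddles that height → 0 crossings.
Y: no edge straddles that height → 0 crossings.
X: no edge straddles that height → 0 crossings.
V: no edge straddles that height → 0 crossings.
B: 3–4 at easting≈191224.1 (left), 6–1 at easting≈196779.6 (right) → 1 crossing.
Only B has an odd count, so the point is inside B.

B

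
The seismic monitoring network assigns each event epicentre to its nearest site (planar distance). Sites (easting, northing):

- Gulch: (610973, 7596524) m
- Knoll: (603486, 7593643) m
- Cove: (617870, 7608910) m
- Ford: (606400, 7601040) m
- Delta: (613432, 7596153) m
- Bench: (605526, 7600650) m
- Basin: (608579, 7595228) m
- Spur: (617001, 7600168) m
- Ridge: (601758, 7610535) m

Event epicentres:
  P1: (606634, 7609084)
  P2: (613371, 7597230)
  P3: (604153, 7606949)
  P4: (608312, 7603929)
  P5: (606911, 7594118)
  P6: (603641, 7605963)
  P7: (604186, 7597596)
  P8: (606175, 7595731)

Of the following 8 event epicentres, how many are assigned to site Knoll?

P1 → Ridge
P2 → Delta
P3 → Ridge
P4 → Ford
P5 → Basin
P6 → Ridge
P7 → Bench
P8 → Basin
0 of the 8 go to Knoll.

0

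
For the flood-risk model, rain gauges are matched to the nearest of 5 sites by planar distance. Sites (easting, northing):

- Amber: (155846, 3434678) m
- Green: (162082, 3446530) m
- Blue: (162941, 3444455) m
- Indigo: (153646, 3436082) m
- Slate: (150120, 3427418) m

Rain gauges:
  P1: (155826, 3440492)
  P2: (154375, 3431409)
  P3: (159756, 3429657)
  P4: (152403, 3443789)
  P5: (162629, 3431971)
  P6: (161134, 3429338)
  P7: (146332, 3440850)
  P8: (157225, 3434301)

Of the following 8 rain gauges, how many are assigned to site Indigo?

3

P1 → Indigo
P2 → Amber
P3 → Amber
P4 → Indigo
P5 → Amber
P6 → Amber
P7 → Indigo
P8 → Amber
3 of the 8 go to Indigo.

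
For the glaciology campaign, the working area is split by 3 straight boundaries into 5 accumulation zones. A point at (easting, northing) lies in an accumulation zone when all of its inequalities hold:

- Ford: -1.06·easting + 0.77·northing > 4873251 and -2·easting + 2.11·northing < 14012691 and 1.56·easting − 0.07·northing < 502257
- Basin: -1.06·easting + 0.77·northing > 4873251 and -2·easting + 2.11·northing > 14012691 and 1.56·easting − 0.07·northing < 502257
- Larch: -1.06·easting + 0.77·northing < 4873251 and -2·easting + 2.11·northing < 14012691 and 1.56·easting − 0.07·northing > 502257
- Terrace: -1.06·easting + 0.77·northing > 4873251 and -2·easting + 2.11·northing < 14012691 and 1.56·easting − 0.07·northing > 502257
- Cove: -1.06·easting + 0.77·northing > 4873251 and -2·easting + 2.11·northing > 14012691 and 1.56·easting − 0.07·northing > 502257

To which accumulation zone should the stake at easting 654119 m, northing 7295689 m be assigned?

Cove

-1.06·654119 + 0.77·7295689 = 4924314.390, which is > 4873251
-2·654119 + 2.11·7295689 = 14085665.790, which is > 14012691
1.56·654119 − 0.07·7295689 = 509727.410, which is > 502257
This sign pattern matches Cove.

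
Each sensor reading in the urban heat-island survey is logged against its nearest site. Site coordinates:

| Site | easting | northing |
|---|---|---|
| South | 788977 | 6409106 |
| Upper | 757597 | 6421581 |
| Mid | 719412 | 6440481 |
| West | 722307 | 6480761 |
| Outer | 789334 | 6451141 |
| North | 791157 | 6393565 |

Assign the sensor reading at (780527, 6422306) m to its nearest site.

South

Squared distances to each site:
South: 245642500.000; Upper: 526310525.000; Mid: 4065373850.000; West: 6806555425.000; Outer: 909020474.000; North: 939041981.000.
Minimum at South.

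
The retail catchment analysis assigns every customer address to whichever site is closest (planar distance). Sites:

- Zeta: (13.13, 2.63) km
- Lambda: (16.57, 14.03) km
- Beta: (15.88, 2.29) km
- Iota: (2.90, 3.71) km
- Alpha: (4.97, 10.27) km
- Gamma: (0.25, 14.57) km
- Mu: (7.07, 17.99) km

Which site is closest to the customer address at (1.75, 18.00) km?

Squared distances to each site:
Zeta: 365.741; Lambda: 235.393; Beta: 446.461; Iota: 205.527; Alpha: 70.121; Gamma: 14.015; Mu: 28.303.
Minimum at Gamma.

Gamma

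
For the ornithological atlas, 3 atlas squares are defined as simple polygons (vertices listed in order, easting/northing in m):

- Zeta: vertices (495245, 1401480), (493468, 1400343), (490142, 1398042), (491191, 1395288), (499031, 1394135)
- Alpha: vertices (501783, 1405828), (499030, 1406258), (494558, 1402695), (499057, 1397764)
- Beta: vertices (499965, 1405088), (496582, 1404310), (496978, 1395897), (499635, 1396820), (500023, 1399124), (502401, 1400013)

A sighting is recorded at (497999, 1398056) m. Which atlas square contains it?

Beta

Cast a ray rightward from (497999, 1398056). For each polygon, the edges (by vertex number in listed order) whose endpoints lie on opposite sides of northing = 1398056, where each meets that height, and whether that is right or left of the point:
Zeta: 2–3 at easting≈490162.2 (left), 5–1 at easting≈497009.9 (left) → 0 crossings.
Alpha: 3–4 at easting≈498790.6 (right), 4–1 at easting≈499155.7 (right) → 2 crossings.
Beta: 2–3 at easting≈496876.4 (left), 4–5 at easting≈499843.1 (right) → 1 crossing.
Only Beta has an odd count, so the point is inside Beta.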